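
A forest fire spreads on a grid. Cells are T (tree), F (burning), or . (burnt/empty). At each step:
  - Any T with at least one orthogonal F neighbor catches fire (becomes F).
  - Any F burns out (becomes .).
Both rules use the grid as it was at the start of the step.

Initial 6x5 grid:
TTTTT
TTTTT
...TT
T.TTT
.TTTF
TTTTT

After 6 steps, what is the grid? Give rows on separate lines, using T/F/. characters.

Step 1: 3 trees catch fire, 1 burn out
  TTTTT
  TTTTT
  ...TT
  T.TTF
  .TTF.
  TTTTF
Step 2: 4 trees catch fire, 3 burn out
  TTTTT
  TTTTT
  ...TF
  T.TF.
  .TF..
  TTTF.
Step 3: 5 trees catch fire, 4 burn out
  TTTTT
  TTTTF
  ...F.
  T.F..
  .F...
  TTF..
Step 4: 3 trees catch fire, 5 burn out
  TTTTF
  TTTF.
  .....
  T....
  .....
  TF...
Step 5: 3 trees catch fire, 3 burn out
  TTTF.
  TTF..
  .....
  T....
  .....
  F....
Step 6: 2 trees catch fire, 3 burn out
  TTF..
  TF...
  .....
  T....
  .....
  .....

TTF..
TF...
.....
T....
.....
.....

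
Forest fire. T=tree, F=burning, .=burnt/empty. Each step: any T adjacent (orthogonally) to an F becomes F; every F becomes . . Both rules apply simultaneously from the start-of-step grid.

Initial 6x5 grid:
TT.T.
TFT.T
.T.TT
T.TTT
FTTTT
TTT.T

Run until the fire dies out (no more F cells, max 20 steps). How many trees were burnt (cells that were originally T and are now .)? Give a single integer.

Answer: 20

Derivation:
Step 1: +7 fires, +2 burnt (F count now 7)
Step 2: +3 fires, +7 burnt (F count now 3)
Step 3: +3 fires, +3 burnt (F count now 3)
Step 4: +2 fires, +3 burnt (F count now 2)
Step 5: +3 fires, +2 burnt (F count now 3)
Step 6: +1 fires, +3 burnt (F count now 1)
Step 7: +1 fires, +1 burnt (F count now 1)
Step 8: +0 fires, +1 burnt (F count now 0)
Fire out after step 8
Initially T: 21, now '.': 29
Total burnt (originally-T cells now '.'): 20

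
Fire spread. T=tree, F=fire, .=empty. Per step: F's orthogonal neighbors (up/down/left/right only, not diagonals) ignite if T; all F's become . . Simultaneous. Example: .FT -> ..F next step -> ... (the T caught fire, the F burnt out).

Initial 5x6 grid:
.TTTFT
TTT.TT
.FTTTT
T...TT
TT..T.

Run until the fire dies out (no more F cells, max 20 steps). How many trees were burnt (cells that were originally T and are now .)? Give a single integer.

Answer: 16

Derivation:
Step 1: +5 fires, +2 burnt (F count now 5)
Step 2: +7 fires, +5 burnt (F count now 7)
Step 3: +2 fires, +7 burnt (F count now 2)
Step 4: +2 fires, +2 burnt (F count now 2)
Step 5: +0 fires, +2 burnt (F count now 0)
Fire out after step 5
Initially T: 19, now '.': 27
Total burnt (originally-T cells now '.'): 16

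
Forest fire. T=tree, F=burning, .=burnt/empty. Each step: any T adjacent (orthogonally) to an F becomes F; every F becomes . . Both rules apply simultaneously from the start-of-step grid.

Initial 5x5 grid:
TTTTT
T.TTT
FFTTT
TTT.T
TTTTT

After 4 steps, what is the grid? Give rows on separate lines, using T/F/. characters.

Step 1: 4 trees catch fire, 2 burn out
  TTTTT
  F.TTT
  ..FTT
  FFT.T
  TTTTT
Step 2: 6 trees catch fire, 4 burn out
  FTTTT
  ..FTT
  ...FT
  ..F.T
  FFTTT
Step 3: 5 trees catch fire, 6 burn out
  .FFTT
  ...FT
  ....F
  ....T
  ..FTT
Step 4: 4 trees catch fire, 5 burn out
  ...FT
  ....F
  .....
  ....F
  ...FT

...FT
....F
.....
....F
...FT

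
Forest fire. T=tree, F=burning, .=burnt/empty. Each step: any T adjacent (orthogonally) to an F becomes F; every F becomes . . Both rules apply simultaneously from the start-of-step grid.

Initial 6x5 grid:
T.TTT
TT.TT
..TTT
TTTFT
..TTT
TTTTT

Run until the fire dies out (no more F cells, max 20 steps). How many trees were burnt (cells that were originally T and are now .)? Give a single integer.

Step 1: +4 fires, +1 burnt (F count now 4)
Step 2: +7 fires, +4 burnt (F count now 7)
Step 3: +5 fires, +7 burnt (F count now 5)
Step 4: +3 fires, +5 burnt (F count now 3)
Step 5: +1 fires, +3 burnt (F count now 1)
Step 6: +0 fires, +1 burnt (F count now 0)
Fire out after step 6
Initially T: 23, now '.': 27
Total burnt (originally-T cells now '.'): 20

Answer: 20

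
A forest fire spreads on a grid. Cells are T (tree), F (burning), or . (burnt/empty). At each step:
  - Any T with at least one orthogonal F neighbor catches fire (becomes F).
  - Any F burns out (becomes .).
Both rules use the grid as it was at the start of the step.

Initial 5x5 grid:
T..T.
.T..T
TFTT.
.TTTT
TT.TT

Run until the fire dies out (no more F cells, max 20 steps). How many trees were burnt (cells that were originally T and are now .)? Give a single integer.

Answer: 12

Derivation:
Step 1: +4 fires, +1 burnt (F count now 4)
Step 2: +3 fires, +4 burnt (F count now 3)
Step 3: +2 fires, +3 burnt (F count now 2)
Step 4: +2 fires, +2 burnt (F count now 2)
Step 5: +1 fires, +2 burnt (F count now 1)
Step 6: +0 fires, +1 burnt (F count now 0)
Fire out after step 6
Initially T: 15, now '.': 22
Total burnt (originally-T cells now '.'): 12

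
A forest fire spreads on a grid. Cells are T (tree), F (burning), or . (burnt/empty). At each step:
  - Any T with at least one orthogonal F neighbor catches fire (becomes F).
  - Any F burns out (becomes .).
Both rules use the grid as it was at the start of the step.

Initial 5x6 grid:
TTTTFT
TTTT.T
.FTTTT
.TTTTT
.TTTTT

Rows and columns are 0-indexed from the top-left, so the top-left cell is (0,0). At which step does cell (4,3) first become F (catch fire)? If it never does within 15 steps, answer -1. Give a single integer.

Step 1: cell (4,3)='T' (+5 fires, +2 burnt)
Step 2: cell (4,3)='T' (+9 fires, +5 burnt)
Step 3: cell (4,3)='T' (+5 fires, +9 burnt)
Step 4: cell (4,3)='F' (+3 fires, +5 burnt)
  -> target ignites at step 4
Step 5: cell (4,3)='.' (+2 fires, +3 burnt)
Step 6: cell (4,3)='.' (+0 fires, +2 burnt)
  fire out at step 6

4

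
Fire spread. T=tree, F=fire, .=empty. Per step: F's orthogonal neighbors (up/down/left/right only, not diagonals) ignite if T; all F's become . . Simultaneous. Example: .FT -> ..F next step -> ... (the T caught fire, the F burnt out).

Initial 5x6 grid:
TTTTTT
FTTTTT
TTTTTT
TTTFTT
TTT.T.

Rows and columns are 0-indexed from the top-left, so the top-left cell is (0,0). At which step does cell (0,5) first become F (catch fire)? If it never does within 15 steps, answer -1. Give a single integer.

Step 1: cell (0,5)='T' (+6 fires, +2 burnt)
Step 2: cell (0,5)='T' (+11 fires, +6 burnt)
Step 3: cell (0,5)='T' (+6 fires, +11 burnt)
Step 4: cell (0,5)='T' (+2 fires, +6 burnt)
Step 5: cell (0,5)='F' (+1 fires, +2 burnt)
  -> target ignites at step 5
Step 6: cell (0,5)='.' (+0 fires, +1 burnt)
  fire out at step 6

5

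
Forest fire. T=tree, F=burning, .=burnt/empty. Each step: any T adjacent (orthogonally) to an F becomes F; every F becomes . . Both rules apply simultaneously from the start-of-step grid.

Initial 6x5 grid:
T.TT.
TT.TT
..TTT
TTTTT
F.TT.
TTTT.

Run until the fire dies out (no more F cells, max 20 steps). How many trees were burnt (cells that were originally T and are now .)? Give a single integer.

Answer: 18

Derivation:
Step 1: +2 fires, +1 burnt (F count now 2)
Step 2: +2 fires, +2 burnt (F count now 2)
Step 3: +2 fires, +2 burnt (F count now 2)
Step 4: +4 fires, +2 burnt (F count now 4)
Step 5: +3 fires, +4 burnt (F count now 3)
Step 6: +2 fires, +3 burnt (F count now 2)
Step 7: +2 fires, +2 burnt (F count now 2)
Step 8: +1 fires, +2 burnt (F count now 1)
Step 9: +0 fires, +1 burnt (F count now 0)
Fire out after step 9
Initially T: 21, now '.': 27
Total burnt (originally-T cells now '.'): 18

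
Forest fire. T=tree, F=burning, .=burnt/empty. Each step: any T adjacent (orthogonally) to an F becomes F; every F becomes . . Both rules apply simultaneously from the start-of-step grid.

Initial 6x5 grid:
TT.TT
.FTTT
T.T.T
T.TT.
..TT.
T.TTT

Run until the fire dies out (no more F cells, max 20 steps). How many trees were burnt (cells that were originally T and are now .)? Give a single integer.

Step 1: +2 fires, +1 burnt (F count now 2)
Step 2: +3 fires, +2 burnt (F count now 3)
Step 3: +3 fires, +3 burnt (F count now 3)
Step 4: +4 fires, +3 burnt (F count now 4)
Step 5: +2 fires, +4 burnt (F count now 2)
Step 6: +1 fires, +2 burnt (F count now 1)
Step 7: +1 fires, +1 burnt (F count now 1)
Step 8: +0 fires, +1 burnt (F count now 0)
Fire out after step 8
Initially T: 19, now '.': 27
Total burnt (originally-T cells now '.'): 16

Answer: 16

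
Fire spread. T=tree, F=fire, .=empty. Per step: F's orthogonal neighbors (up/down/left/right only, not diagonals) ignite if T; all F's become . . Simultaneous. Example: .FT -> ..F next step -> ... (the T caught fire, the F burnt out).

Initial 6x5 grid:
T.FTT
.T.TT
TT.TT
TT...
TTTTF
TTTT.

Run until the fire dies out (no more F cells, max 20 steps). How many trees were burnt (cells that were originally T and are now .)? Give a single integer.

Answer: 19

Derivation:
Step 1: +2 fires, +2 burnt (F count now 2)
Step 2: +4 fires, +2 burnt (F count now 4)
Step 3: +4 fires, +4 burnt (F count now 4)
Step 4: +4 fires, +4 burnt (F count now 4)
Step 5: +3 fires, +4 burnt (F count now 3)
Step 6: +2 fires, +3 burnt (F count now 2)
Step 7: +0 fires, +2 burnt (F count now 0)
Fire out after step 7
Initially T: 20, now '.': 29
Total burnt (originally-T cells now '.'): 19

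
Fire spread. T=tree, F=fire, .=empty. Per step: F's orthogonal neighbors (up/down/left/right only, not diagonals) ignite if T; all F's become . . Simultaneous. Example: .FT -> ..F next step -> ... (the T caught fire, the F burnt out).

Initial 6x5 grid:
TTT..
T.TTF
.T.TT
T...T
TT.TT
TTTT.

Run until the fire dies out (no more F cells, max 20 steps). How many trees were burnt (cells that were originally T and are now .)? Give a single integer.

Answer: 18

Derivation:
Step 1: +2 fires, +1 burnt (F count now 2)
Step 2: +3 fires, +2 burnt (F count now 3)
Step 3: +2 fires, +3 burnt (F count now 2)
Step 4: +2 fires, +2 burnt (F count now 2)
Step 5: +2 fires, +2 burnt (F count now 2)
Step 6: +2 fires, +2 burnt (F count now 2)
Step 7: +1 fires, +2 burnt (F count now 1)
Step 8: +2 fires, +1 burnt (F count now 2)
Step 9: +1 fires, +2 burnt (F count now 1)
Step 10: +1 fires, +1 burnt (F count now 1)
Step 11: +0 fires, +1 burnt (F count now 0)
Fire out after step 11
Initially T: 19, now '.': 29
Total burnt (originally-T cells now '.'): 18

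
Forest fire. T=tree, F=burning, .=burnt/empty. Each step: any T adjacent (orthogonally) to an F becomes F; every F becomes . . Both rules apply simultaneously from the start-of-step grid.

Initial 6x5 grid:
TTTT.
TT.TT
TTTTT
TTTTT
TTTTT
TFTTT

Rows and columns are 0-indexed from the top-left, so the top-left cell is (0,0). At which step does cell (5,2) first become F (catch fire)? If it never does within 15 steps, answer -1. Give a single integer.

Step 1: cell (5,2)='F' (+3 fires, +1 burnt)
  -> target ignites at step 1
Step 2: cell (5,2)='.' (+4 fires, +3 burnt)
Step 3: cell (5,2)='.' (+5 fires, +4 burnt)
Step 4: cell (5,2)='.' (+5 fires, +5 burnt)
Step 5: cell (5,2)='.' (+4 fires, +5 burnt)
Step 6: cell (5,2)='.' (+4 fires, +4 burnt)
Step 7: cell (5,2)='.' (+2 fires, +4 burnt)
Step 8: cell (5,2)='.' (+0 fires, +2 burnt)
  fire out at step 8

1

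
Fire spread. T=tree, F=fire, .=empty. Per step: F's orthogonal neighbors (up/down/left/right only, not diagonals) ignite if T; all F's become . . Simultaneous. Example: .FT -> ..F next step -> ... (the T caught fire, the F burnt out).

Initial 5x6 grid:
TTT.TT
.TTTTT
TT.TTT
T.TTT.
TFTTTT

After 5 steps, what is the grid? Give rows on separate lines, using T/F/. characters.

Step 1: 2 trees catch fire, 1 burn out
  TTT.TT
  .TTTTT
  TT.TTT
  T.TTT.
  F.FTTT
Step 2: 3 trees catch fire, 2 burn out
  TTT.TT
  .TTTTT
  TT.TTT
  F.FTT.
  ...FTT
Step 3: 3 trees catch fire, 3 burn out
  TTT.TT
  .TTTTT
  FT.TTT
  ...FT.
  ....FT
Step 4: 4 trees catch fire, 3 burn out
  TTT.TT
  .TTTTT
  .F.FTT
  ....F.
  .....F
Step 5: 3 trees catch fire, 4 burn out
  TTT.TT
  .FTFTT
  ....FT
  ......
  ......

TTT.TT
.FTFTT
....FT
......
......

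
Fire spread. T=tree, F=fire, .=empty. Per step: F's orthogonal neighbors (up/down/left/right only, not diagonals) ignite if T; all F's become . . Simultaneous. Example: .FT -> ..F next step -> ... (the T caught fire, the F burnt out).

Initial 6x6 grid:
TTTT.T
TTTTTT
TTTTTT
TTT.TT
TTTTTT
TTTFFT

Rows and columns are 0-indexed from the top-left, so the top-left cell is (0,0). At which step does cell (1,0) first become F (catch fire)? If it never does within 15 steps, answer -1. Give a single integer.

Step 1: cell (1,0)='T' (+4 fires, +2 burnt)
Step 2: cell (1,0)='T' (+4 fires, +4 burnt)
Step 3: cell (1,0)='T' (+5 fires, +4 burnt)
Step 4: cell (1,0)='T' (+6 fires, +5 burnt)
Step 5: cell (1,0)='T' (+5 fires, +6 burnt)
Step 6: cell (1,0)='T' (+5 fires, +5 burnt)
Step 7: cell (1,0)='F' (+2 fires, +5 burnt)
  -> target ignites at step 7
Step 8: cell (1,0)='.' (+1 fires, +2 burnt)
Step 9: cell (1,0)='.' (+0 fires, +1 burnt)
  fire out at step 9

7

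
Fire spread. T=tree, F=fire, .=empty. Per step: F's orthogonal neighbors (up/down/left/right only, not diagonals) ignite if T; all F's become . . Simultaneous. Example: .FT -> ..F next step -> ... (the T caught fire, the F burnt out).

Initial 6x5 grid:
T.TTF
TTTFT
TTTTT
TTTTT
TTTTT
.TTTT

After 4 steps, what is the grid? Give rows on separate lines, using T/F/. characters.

Step 1: 4 trees catch fire, 2 burn out
  T.TF.
  TTF.F
  TTTFT
  TTTTT
  TTTTT
  .TTTT
Step 2: 5 trees catch fire, 4 burn out
  T.F..
  TF...
  TTF.F
  TTTFT
  TTTTT
  .TTTT
Step 3: 5 trees catch fire, 5 burn out
  T....
  F....
  TF...
  TTF.F
  TTTFT
  .TTTT
Step 4: 6 trees catch fire, 5 burn out
  F....
  .....
  F....
  TF...
  TTF.F
  .TTFT

F....
.....
F....
TF...
TTF.F
.TTFT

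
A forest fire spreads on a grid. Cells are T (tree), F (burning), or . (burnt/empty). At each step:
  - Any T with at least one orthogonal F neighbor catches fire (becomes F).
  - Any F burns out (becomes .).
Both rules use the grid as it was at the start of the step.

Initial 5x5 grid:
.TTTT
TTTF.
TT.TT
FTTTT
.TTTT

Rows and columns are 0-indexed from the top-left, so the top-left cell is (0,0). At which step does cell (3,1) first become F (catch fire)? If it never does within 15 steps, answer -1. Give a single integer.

Step 1: cell (3,1)='F' (+5 fires, +2 burnt)
  -> target ignites at step 1
Step 2: cell (3,1)='.' (+9 fires, +5 burnt)
Step 3: cell (3,1)='.' (+4 fires, +9 burnt)
Step 4: cell (3,1)='.' (+1 fires, +4 burnt)
Step 5: cell (3,1)='.' (+0 fires, +1 burnt)
  fire out at step 5

1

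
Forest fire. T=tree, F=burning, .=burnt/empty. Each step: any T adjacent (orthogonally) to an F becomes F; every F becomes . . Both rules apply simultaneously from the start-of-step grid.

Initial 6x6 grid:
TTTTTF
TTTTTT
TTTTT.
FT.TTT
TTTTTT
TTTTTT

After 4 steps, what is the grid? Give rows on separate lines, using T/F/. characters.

Step 1: 5 trees catch fire, 2 burn out
  TTTTF.
  TTTTTF
  FTTTT.
  .F.TTT
  FTTTTT
  TTTTTT
Step 2: 6 trees catch fire, 5 burn out
  TTTF..
  FTTTF.
  .FTTT.
  ...TTT
  .FTTTT
  FTTTTT
Step 3: 8 trees catch fire, 6 burn out
  FTF...
  .FTF..
  ..FTF.
  ...TTT
  ..FTTT
  .FTTTT
Step 4: 6 trees catch fire, 8 burn out
  .F....
  ..F...
  ...F..
  ...TFT
  ...FTT
  ..FTTT

.F....
..F...
...F..
...TFT
...FTT
..FTTT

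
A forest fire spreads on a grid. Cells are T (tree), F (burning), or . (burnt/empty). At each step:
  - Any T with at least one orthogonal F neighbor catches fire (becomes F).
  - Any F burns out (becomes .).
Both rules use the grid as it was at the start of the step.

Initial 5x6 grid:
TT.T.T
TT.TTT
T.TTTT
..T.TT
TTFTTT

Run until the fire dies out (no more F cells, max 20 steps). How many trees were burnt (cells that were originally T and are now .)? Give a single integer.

Step 1: +3 fires, +1 burnt (F count now 3)
Step 2: +3 fires, +3 burnt (F count now 3)
Step 3: +3 fires, +3 burnt (F count now 3)
Step 4: +3 fires, +3 burnt (F count now 3)
Step 5: +3 fires, +3 burnt (F count now 3)
Step 6: +1 fires, +3 burnt (F count now 1)
Step 7: +1 fires, +1 burnt (F count now 1)
Step 8: +0 fires, +1 burnt (F count now 0)
Fire out after step 8
Initially T: 22, now '.': 25
Total burnt (originally-T cells now '.'): 17

Answer: 17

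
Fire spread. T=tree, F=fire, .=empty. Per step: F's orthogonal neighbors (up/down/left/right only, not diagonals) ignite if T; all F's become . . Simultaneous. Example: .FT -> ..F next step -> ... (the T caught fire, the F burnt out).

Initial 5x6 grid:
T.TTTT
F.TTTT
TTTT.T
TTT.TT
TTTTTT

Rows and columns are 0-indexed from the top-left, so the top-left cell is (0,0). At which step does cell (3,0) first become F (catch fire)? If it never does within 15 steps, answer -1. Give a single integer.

Step 1: cell (3,0)='T' (+2 fires, +1 burnt)
Step 2: cell (3,0)='F' (+2 fires, +2 burnt)
  -> target ignites at step 2
Step 3: cell (3,0)='.' (+3 fires, +2 burnt)
Step 4: cell (3,0)='.' (+4 fires, +3 burnt)
Step 5: cell (3,0)='.' (+3 fires, +4 burnt)
Step 6: cell (3,0)='.' (+3 fires, +3 burnt)
Step 7: cell (3,0)='.' (+3 fires, +3 burnt)
Step 8: cell (3,0)='.' (+4 fires, +3 burnt)
Step 9: cell (3,0)='.' (+1 fires, +4 burnt)
Step 10: cell (3,0)='.' (+0 fires, +1 burnt)
  fire out at step 10

2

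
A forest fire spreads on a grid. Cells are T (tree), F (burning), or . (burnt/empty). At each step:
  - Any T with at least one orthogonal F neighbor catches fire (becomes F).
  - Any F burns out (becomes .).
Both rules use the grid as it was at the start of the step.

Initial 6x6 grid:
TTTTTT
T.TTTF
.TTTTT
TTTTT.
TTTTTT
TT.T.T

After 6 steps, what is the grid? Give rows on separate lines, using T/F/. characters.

Step 1: 3 trees catch fire, 1 burn out
  TTTTTF
  T.TTF.
  .TTTTF
  TTTTT.
  TTTTTT
  TT.T.T
Step 2: 3 trees catch fire, 3 burn out
  TTTTF.
  T.TF..
  .TTTF.
  TTTTT.
  TTTTTT
  TT.T.T
Step 3: 4 trees catch fire, 3 burn out
  TTTF..
  T.F...
  .TTF..
  TTTTF.
  TTTTTT
  TT.T.T
Step 4: 4 trees catch fire, 4 burn out
  TTF...
  T.....
  .TF...
  TTTF..
  TTTTFT
  TT.T.T
Step 5: 5 trees catch fire, 4 burn out
  TF....
  T.....
  .F....
  TTF...
  TTTF.F
  TT.T.T
Step 6: 5 trees catch fire, 5 burn out
  F.....
  T.....
  ......
  TF....
  TTF...
  TT.F.F

F.....
T.....
......
TF....
TTF...
TT.F.F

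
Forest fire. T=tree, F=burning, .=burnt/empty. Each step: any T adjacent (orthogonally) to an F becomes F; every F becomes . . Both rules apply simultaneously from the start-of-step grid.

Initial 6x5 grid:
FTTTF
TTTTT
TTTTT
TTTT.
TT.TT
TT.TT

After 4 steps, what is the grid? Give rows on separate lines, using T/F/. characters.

Step 1: 4 trees catch fire, 2 burn out
  .FTF.
  FTTTF
  TTTTT
  TTTT.
  TT.TT
  TT.TT
Step 2: 5 trees catch fire, 4 burn out
  ..F..
  .FTF.
  FTTTF
  TTTT.
  TT.TT
  TT.TT
Step 3: 4 trees catch fire, 5 burn out
  .....
  ..F..
  .FTF.
  FTTT.
  TT.TT
  TT.TT
Step 4: 4 trees catch fire, 4 burn out
  .....
  .....
  ..F..
  .FTF.
  FT.TT
  TT.TT

.....
.....
..F..
.FTF.
FT.TT
TT.TT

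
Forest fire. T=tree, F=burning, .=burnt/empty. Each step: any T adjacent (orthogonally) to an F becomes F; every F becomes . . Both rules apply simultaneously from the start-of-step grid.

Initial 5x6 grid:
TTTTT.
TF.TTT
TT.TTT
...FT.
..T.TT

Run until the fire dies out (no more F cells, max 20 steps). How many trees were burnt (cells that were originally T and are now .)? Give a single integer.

Answer: 17

Derivation:
Step 1: +5 fires, +2 burnt (F count now 5)
Step 2: +6 fires, +5 burnt (F count now 6)
Step 3: +4 fires, +6 burnt (F count now 4)
Step 4: +2 fires, +4 burnt (F count now 2)
Step 5: +0 fires, +2 burnt (F count now 0)
Fire out after step 5
Initially T: 18, now '.': 29
Total burnt (originally-T cells now '.'): 17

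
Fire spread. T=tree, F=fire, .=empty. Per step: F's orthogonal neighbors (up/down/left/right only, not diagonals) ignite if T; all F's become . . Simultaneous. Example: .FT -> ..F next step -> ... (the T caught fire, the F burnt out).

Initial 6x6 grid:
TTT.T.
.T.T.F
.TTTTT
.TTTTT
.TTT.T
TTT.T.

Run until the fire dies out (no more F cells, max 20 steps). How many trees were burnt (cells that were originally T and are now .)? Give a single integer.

Answer: 22

Derivation:
Step 1: +1 fires, +1 burnt (F count now 1)
Step 2: +2 fires, +1 burnt (F count now 2)
Step 3: +3 fires, +2 burnt (F count now 3)
Step 4: +3 fires, +3 burnt (F count now 3)
Step 5: +3 fires, +3 burnt (F count now 3)
Step 6: +3 fires, +3 burnt (F count now 3)
Step 7: +3 fires, +3 burnt (F count now 3)
Step 8: +3 fires, +3 burnt (F count now 3)
Step 9: +1 fires, +3 burnt (F count now 1)
Step 10: +0 fires, +1 burnt (F count now 0)
Fire out after step 10
Initially T: 24, now '.': 34
Total burnt (originally-T cells now '.'): 22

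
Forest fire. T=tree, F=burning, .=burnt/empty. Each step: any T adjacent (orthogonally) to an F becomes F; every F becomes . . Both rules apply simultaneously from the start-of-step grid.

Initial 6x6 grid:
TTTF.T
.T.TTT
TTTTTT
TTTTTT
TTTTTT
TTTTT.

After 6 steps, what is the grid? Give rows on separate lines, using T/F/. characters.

Step 1: 2 trees catch fire, 1 burn out
  TTF..T
  .T.FTT
  TTTTTT
  TTTTTT
  TTTTTT
  TTTTT.
Step 2: 3 trees catch fire, 2 burn out
  TF...T
  .T..FT
  TTTFTT
  TTTTTT
  TTTTTT
  TTTTT.
Step 3: 6 trees catch fire, 3 burn out
  F....T
  .F...F
  TTF.FT
  TTTFTT
  TTTTTT
  TTTTT.
Step 4: 6 trees catch fire, 6 burn out
  .....F
  ......
  TF...F
  TTF.FT
  TTTFTT
  TTTTT.
Step 5: 6 trees catch fire, 6 burn out
  ......
  ......
  F.....
  TF...F
  TTF.FT
  TTTFT.
Step 6: 5 trees catch fire, 6 burn out
  ......
  ......
  ......
  F.....
  TF...F
  TTF.F.

......
......
......
F.....
TF...F
TTF.F.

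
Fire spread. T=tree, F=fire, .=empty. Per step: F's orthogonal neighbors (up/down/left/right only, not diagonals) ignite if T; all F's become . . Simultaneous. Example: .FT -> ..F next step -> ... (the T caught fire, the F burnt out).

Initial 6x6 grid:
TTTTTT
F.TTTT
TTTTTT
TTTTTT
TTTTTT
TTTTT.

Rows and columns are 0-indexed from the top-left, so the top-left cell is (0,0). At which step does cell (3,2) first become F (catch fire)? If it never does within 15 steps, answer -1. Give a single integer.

Step 1: cell (3,2)='T' (+2 fires, +1 burnt)
Step 2: cell (3,2)='T' (+3 fires, +2 burnt)
Step 3: cell (3,2)='T' (+4 fires, +3 burnt)
Step 4: cell (3,2)='F' (+6 fires, +4 burnt)
  -> target ignites at step 4
Step 5: cell (3,2)='.' (+6 fires, +6 burnt)
Step 6: cell (3,2)='.' (+6 fires, +6 burnt)
Step 7: cell (3,2)='.' (+4 fires, +6 burnt)
Step 8: cell (3,2)='.' (+2 fires, +4 burnt)
Step 9: cell (3,2)='.' (+0 fires, +2 burnt)
  fire out at step 9

4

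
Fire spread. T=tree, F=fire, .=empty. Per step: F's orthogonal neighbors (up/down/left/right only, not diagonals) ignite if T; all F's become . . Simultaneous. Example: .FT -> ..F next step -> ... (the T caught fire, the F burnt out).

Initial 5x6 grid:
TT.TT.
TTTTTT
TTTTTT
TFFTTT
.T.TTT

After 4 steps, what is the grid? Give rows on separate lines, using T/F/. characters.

Step 1: 5 trees catch fire, 2 burn out
  TT.TT.
  TTTTTT
  TFFTTT
  F..FTT
  .F.TTT
Step 2: 6 trees catch fire, 5 burn out
  TT.TT.
  TFFTTT
  F..FTT
  ....FT
  ...FTT
Step 3: 6 trees catch fire, 6 burn out
  TF.TT.
  F..FTT
  ....FT
  .....F
  ....FT
Step 4: 5 trees catch fire, 6 burn out
  F..FT.
  ....FT
  .....F
  ......
  .....F

F..FT.
....FT
.....F
......
.....F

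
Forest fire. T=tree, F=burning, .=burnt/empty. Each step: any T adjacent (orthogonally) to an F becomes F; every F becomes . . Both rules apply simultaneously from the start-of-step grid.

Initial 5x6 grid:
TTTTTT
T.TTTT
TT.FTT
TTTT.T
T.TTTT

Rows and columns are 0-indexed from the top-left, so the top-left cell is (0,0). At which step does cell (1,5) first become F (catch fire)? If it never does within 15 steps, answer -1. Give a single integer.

Step 1: cell (1,5)='T' (+3 fires, +1 burnt)
Step 2: cell (1,5)='T' (+6 fires, +3 burnt)
Step 3: cell (1,5)='F' (+7 fires, +6 burnt)
  -> target ignites at step 3
Step 4: cell (1,5)='.' (+5 fires, +7 burnt)
Step 5: cell (1,5)='.' (+3 fires, +5 burnt)
Step 6: cell (1,5)='.' (+1 fires, +3 burnt)
Step 7: cell (1,5)='.' (+0 fires, +1 burnt)
  fire out at step 7

3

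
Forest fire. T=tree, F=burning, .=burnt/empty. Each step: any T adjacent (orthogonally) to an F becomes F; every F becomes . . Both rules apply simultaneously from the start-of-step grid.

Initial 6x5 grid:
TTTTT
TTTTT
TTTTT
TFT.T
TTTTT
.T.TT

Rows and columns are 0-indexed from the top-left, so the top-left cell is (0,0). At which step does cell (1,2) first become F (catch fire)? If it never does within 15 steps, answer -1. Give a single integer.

Step 1: cell (1,2)='T' (+4 fires, +1 burnt)
Step 2: cell (1,2)='T' (+6 fires, +4 burnt)
Step 3: cell (1,2)='F' (+5 fires, +6 burnt)
  -> target ignites at step 3
Step 4: cell (1,2)='.' (+6 fires, +5 burnt)
Step 5: cell (1,2)='.' (+4 fires, +6 burnt)
Step 6: cell (1,2)='.' (+1 fires, +4 burnt)
Step 7: cell (1,2)='.' (+0 fires, +1 burnt)
  fire out at step 7

3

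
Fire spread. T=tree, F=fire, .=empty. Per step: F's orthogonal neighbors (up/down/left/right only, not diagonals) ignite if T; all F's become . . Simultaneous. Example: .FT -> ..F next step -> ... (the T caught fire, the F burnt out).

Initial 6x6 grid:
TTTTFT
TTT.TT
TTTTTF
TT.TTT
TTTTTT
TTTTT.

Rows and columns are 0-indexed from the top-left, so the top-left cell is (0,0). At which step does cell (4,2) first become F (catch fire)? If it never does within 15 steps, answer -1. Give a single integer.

Step 1: cell (4,2)='T' (+6 fires, +2 burnt)
Step 2: cell (4,2)='T' (+4 fires, +6 burnt)
Step 3: cell (4,2)='T' (+5 fires, +4 burnt)
Step 4: cell (4,2)='T' (+5 fires, +5 burnt)
Step 5: cell (4,2)='F' (+5 fires, +5 burnt)
  -> target ignites at step 5
Step 6: cell (4,2)='.' (+3 fires, +5 burnt)
Step 7: cell (4,2)='.' (+2 fires, +3 burnt)
Step 8: cell (4,2)='.' (+1 fires, +2 burnt)
Step 9: cell (4,2)='.' (+0 fires, +1 burnt)
  fire out at step 9

5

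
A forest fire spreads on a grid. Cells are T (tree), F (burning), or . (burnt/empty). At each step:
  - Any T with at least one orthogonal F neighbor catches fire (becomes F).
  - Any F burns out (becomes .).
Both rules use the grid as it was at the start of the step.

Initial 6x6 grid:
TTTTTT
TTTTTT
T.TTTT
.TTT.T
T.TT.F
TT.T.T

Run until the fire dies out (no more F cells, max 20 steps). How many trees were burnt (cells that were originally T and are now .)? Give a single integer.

Step 1: +2 fires, +1 burnt (F count now 2)
Step 2: +1 fires, +2 burnt (F count now 1)
Step 3: +2 fires, +1 burnt (F count now 2)
Step 4: +3 fires, +2 burnt (F count now 3)
Step 5: +4 fires, +3 burnt (F count now 4)
Step 6: +4 fires, +4 burnt (F count now 4)
Step 7: +5 fires, +4 burnt (F count now 5)
Step 8: +2 fires, +5 burnt (F count now 2)
Step 9: +2 fires, +2 burnt (F count now 2)
Step 10: +0 fires, +2 burnt (F count now 0)
Fire out after step 10
Initially T: 28, now '.': 33
Total burnt (originally-T cells now '.'): 25

Answer: 25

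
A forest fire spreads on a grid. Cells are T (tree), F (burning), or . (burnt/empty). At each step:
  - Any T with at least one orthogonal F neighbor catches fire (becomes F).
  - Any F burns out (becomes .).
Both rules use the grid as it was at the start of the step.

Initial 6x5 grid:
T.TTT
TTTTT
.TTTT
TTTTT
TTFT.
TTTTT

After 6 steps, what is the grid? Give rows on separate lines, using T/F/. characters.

Step 1: 4 trees catch fire, 1 burn out
  T.TTT
  TTTTT
  .TTTT
  TTFTT
  TF.F.
  TTFTT
Step 2: 6 trees catch fire, 4 burn out
  T.TTT
  TTTTT
  .TFTT
  TF.FT
  F....
  TF.FT
Step 3: 7 trees catch fire, 6 burn out
  T.TTT
  TTFTT
  .F.FT
  F...F
  .....
  F...F
Step 4: 4 trees catch fire, 7 burn out
  T.FTT
  TF.FT
  ....F
  .....
  .....
  .....
Step 5: 3 trees catch fire, 4 burn out
  T..FT
  F...F
  .....
  .....
  .....
  .....
Step 6: 2 trees catch fire, 3 burn out
  F...F
  .....
  .....
  .....
  .....
  .....

F...F
.....
.....
.....
.....
.....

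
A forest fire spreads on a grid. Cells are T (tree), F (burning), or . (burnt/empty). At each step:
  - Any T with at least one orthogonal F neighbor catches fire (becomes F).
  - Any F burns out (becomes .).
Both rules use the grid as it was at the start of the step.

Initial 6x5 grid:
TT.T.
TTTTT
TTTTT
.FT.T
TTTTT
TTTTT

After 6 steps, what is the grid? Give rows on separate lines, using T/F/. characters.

Step 1: 3 trees catch fire, 1 burn out
  TT.T.
  TTTTT
  TFTTT
  ..F.T
  TFTTT
  TTTTT
Step 2: 6 trees catch fire, 3 burn out
  TT.T.
  TFTTT
  F.FTT
  ....T
  F.FTT
  TFTTT
Step 3: 7 trees catch fire, 6 burn out
  TF.T.
  F.FTT
  ...FT
  ....T
  ...FT
  F.FTT
Step 4: 5 trees catch fire, 7 burn out
  F..T.
  ...FT
  ....F
  ....T
  ....F
  ...FT
Step 5: 4 trees catch fire, 5 burn out
  ...F.
  ....F
  .....
  ....F
  .....
  ....F
Step 6: 0 trees catch fire, 4 burn out
  .....
  .....
  .....
  .....
  .....
  .....

.....
.....
.....
.....
.....
.....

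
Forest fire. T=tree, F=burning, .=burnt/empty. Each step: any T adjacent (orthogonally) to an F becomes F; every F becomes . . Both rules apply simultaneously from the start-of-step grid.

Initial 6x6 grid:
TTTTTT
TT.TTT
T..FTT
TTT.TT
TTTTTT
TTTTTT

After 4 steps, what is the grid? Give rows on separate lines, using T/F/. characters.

Step 1: 2 trees catch fire, 1 burn out
  TTTTTT
  TT.FTT
  T...FT
  TTT.TT
  TTTTTT
  TTTTTT
Step 2: 4 trees catch fire, 2 burn out
  TTTFTT
  TT..FT
  T....F
  TTT.FT
  TTTTTT
  TTTTTT
Step 3: 5 trees catch fire, 4 burn out
  TTF.FT
  TT...F
  T.....
  TTT..F
  TTTTFT
  TTTTTT
Step 4: 5 trees catch fire, 5 burn out
  TF...F
  TT....
  T.....
  TTT...
  TTTF.F
  TTTTFT

TF...F
TT....
T.....
TTT...
TTTF.F
TTTTFT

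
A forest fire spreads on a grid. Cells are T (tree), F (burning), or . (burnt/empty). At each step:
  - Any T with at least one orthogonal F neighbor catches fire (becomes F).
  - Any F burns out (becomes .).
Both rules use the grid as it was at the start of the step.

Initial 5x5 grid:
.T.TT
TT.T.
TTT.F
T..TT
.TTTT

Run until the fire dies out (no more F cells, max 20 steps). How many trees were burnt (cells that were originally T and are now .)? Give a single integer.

Answer: 6

Derivation:
Step 1: +1 fires, +1 burnt (F count now 1)
Step 2: +2 fires, +1 burnt (F count now 2)
Step 3: +1 fires, +2 burnt (F count now 1)
Step 4: +1 fires, +1 burnt (F count now 1)
Step 5: +1 fires, +1 burnt (F count now 1)
Step 6: +0 fires, +1 burnt (F count now 0)
Fire out after step 6
Initially T: 16, now '.': 15
Total burnt (originally-T cells now '.'): 6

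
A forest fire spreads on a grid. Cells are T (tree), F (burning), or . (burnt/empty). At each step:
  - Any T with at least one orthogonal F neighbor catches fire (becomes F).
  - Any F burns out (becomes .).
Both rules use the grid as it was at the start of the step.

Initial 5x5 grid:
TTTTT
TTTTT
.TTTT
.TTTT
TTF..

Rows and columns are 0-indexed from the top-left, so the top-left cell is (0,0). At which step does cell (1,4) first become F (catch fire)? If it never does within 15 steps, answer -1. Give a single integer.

Step 1: cell (1,4)='T' (+2 fires, +1 burnt)
Step 2: cell (1,4)='T' (+4 fires, +2 burnt)
Step 3: cell (1,4)='T' (+4 fires, +4 burnt)
Step 4: cell (1,4)='T' (+4 fires, +4 burnt)
Step 5: cell (1,4)='F' (+4 fires, +4 burnt)
  -> target ignites at step 5
Step 6: cell (1,4)='.' (+2 fires, +4 burnt)
Step 7: cell (1,4)='.' (+0 fires, +2 burnt)
  fire out at step 7

5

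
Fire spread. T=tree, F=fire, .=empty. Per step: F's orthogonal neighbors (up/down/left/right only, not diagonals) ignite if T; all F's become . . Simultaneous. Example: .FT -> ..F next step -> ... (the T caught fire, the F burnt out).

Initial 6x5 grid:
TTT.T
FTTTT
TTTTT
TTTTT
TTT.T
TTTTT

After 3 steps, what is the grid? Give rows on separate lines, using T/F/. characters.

Step 1: 3 trees catch fire, 1 burn out
  FTT.T
  .FTTT
  FTTTT
  TTTTT
  TTT.T
  TTTTT
Step 2: 4 trees catch fire, 3 burn out
  .FT.T
  ..FTT
  .FTTT
  FTTTT
  TTT.T
  TTTTT
Step 3: 5 trees catch fire, 4 burn out
  ..F.T
  ...FT
  ..FTT
  .FTTT
  FTT.T
  TTTTT

..F.T
...FT
..FTT
.FTTT
FTT.T
TTTTT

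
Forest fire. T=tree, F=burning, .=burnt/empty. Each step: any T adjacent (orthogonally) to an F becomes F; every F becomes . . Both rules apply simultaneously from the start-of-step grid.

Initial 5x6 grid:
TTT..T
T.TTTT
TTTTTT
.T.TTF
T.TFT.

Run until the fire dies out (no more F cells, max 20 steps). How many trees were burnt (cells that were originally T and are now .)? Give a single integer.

Step 1: +5 fires, +2 burnt (F count now 5)
Step 2: +3 fires, +5 burnt (F count now 3)
Step 3: +4 fires, +3 burnt (F count now 4)
Step 4: +2 fires, +4 burnt (F count now 2)
Step 5: +3 fires, +2 burnt (F count now 3)
Step 6: +2 fires, +3 burnt (F count now 2)
Step 7: +1 fires, +2 burnt (F count now 1)
Step 8: +0 fires, +1 burnt (F count now 0)
Fire out after step 8
Initially T: 21, now '.': 29
Total burnt (originally-T cells now '.'): 20

Answer: 20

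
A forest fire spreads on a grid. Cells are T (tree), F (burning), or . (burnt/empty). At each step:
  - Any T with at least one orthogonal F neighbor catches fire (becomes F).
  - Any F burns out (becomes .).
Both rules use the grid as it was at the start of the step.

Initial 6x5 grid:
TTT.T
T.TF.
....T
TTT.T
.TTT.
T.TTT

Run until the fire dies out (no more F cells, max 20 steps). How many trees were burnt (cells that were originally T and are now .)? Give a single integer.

Answer: 5

Derivation:
Step 1: +1 fires, +1 burnt (F count now 1)
Step 2: +1 fires, +1 burnt (F count now 1)
Step 3: +1 fires, +1 burnt (F count now 1)
Step 4: +1 fires, +1 burnt (F count now 1)
Step 5: +1 fires, +1 burnt (F count now 1)
Step 6: +0 fires, +1 burnt (F count now 0)
Fire out after step 6
Initially T: 18, now '.': 17
Total burnt (originally-T cells now '.'): 5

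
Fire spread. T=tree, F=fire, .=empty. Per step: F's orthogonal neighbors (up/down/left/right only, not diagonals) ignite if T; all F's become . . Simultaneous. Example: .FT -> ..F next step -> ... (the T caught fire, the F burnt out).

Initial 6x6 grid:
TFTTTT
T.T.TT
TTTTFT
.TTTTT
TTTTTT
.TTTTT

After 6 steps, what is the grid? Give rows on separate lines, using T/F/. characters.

Step 1: 6 trees catch fire, 2 burn out
  F.FTTT
  T.T.FT
  TTTF.F
  .TTTFT
  TTTTTT
  .TTTTT
Step 2: 9 trees catch fire, 6 burn out
  ...FFT
  F.F..F
  TTF...
  .TTF.F
  TTTTFT
  .TTTTT
Step 3: 7 trees catch fire, 9 burn out
  .....F
  ......
  FF....
  .TF...
  TTTF.F
  .TTTFT
Step 4: 4 trees catch fire, 7 burn out
  ......
  ......
  ......
  .F....
  TTF...
  .TTF.F
Step 5: 2 trees catch fire, 4 burn out
  ......
  ......
  ......
  ......
  TF....
  .TF...
Step 6: 2 trees catch fire, 2 burn out
  ......
  ......
  ......
  ......
  F.....
  .F....

......
......
......
......
F.....
.F....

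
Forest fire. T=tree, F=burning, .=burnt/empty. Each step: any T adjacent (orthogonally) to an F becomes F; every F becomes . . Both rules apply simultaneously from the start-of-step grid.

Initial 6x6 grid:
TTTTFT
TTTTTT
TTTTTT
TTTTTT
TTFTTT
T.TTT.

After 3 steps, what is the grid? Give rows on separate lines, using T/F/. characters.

Step 1: 7 trees catch fire, 2 burn out
  TTTF.F
  TTTTFT
  TTTTTT
  TTFTTT
  TF.FTT
  T.FTT.
Step 2: 10 trees catch fire, 7 burn out
  TTF...
  TTTF.F
  TTFTFT
  TF.FTT
  F...FT
  T..FT.
Step 3: 10 trees catch fire, 10 burn out
  TF....
  TTF...
  TF.F.F
  F...FT
  .....F
  F...F.

TF....
TTF...
TF.F.F
F...FT
.....F
F...F.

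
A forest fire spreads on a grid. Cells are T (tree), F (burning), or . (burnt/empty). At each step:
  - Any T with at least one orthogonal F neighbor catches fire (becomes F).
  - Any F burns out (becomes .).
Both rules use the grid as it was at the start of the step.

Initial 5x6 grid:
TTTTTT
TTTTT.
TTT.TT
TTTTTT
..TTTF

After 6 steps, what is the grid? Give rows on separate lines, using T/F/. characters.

Step 1: 2 trees catch fire, 1 burn out
  TTTTTT
  TTTTT.
  TTT.TT
  TTTTTF
  ..TTF.
Step 2: 3 trees catch fire, 2 burn out
  TTTTTT
  TTTTT.
  TTT.TF
  TTTTF.
  ..TF..
Step 3: 3 trees catch fire, 3 burn out
  TTTTTT
  TTTTT.
  TTT.F.
  TTTF..
  ..F...
Step 4: 2 trees catch fire, 3 burn out
  TTTTTT
  TTTTF.
  TTT...
  TTF...
  ......
Step 5: 4 trees catch fire, 2 burn out
  TTTTFT
  TTTF..
  TTF...
  TF....
  ......
Step 6: 5 trees catch fire, 4 burn out
  TTTF.F
  TTF...
  TF....
  F.....
  ......

TTTF.F
TTF...
TF....
F.....
......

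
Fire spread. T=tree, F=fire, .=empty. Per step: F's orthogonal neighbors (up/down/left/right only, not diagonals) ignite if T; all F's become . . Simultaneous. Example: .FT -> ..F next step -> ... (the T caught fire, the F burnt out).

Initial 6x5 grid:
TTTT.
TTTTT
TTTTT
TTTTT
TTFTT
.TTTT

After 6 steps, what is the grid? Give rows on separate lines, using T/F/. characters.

Step 1: 4 trees catch fire, 1 burn out
  TTTT.
  TTTTT
  TTTTT
  TTFTT
  TF.FT
  .TFTT
Step 2: 7 trees catch fire, 4 burn out
  TTTT.
  TTTTT
  TTFTT
  TF.FT
  F...F
  .F.FT
Step 3: 6 trees catch fire, 7 burn out
  TTTT.
  TTFTT
  TF.FT
  F...F
  .....
  ....F
Step 4: 5 trees catch fire, 6 burn out
  TTFT.
  TF.FT
  F...F
  .....
  .....
  .....
Step 5: 4 trees catch fire, 5 burn out
  TF.F.
  F...F
  .....
  .....
  .....
  .....
Step 6: 1 trees catch fire, 4 burn out
  F....
  .....
  .....
  .....
  .....
  .....

F....
.....
.....
.....
.....
.....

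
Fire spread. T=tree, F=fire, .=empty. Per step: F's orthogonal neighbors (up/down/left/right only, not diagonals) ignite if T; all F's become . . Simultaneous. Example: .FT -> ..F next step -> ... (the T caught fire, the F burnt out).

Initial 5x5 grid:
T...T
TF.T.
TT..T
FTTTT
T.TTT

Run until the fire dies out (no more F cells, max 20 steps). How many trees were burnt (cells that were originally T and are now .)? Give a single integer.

Answer: 13

Derivation:
Step 1: +5 fires, +2 burnt (F count now 5)
Step 2: +2 fires, +5 burnt (F count now 2)
Step 3: +2 fires, +2 burnt (F count now 2)
Step 4: +2 fires, +2 burnt (F count now 2)
Step 5: +2 fires, +2 burnt (F count now 2)
Step 6: +0 fires, +2 burnt (F count now 0)
Fire out after step 6
Initially T: 15, now '.': 23
Total burnt (originally-T cells now '.'): 13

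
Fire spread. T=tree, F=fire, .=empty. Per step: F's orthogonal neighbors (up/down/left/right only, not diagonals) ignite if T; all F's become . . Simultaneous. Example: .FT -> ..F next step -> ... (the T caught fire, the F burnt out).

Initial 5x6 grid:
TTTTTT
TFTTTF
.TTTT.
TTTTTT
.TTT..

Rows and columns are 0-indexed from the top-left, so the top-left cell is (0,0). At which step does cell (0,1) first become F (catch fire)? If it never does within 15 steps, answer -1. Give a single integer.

Step 1: cell (0,1)='F' (+6 fires, +2 burnt)
  -> target ignites at step 1
Step 2: cell (0,1)='.' (+7 fires, +6 burnt)
Step 3: cell (0,1)='.' (+6 fires, +7 burnt)
Step 4: cell (0,1)='.' (+3 fires, +6 burnt)
Step 5: cell (0,1)='.' (+1 fires, +3 burnt)
Step 6: cell (0,1)='.' (+0 fires, +1 burnt)
  fire out at step 6

1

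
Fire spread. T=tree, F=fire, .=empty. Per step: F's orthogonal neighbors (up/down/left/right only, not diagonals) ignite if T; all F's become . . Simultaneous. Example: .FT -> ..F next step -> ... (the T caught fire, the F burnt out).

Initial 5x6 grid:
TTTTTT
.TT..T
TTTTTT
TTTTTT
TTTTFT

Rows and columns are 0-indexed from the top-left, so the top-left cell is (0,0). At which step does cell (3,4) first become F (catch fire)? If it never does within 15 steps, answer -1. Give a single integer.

Step 1: cell (3,4)='F' (+3 fires, +1 burnt)
  -> target ignites at step 1
Step 2: cell (3,4)='.' (+4 fires, +3 burnt)
Step 3: cell (3,4)='.' (+4 fires, +4 burnt)
Step 4: cell (3,4)='.' (+4 fires, +4 burnt)
Step 5: cell (3,4)='.' (+4 fires, +4 burnt)
Step 6: cell (3,4)='.' (+4 fires, +4 burnt)
Step 7: cell (3,4)='.' (+2 fires, +4 burnt)
Step 8: cell (3,4)='.' (+1 fires, +2 burnt)
Step 9: cell (3,4)='.' (+0 fires, +1 burnt)
  fire out at step 9

1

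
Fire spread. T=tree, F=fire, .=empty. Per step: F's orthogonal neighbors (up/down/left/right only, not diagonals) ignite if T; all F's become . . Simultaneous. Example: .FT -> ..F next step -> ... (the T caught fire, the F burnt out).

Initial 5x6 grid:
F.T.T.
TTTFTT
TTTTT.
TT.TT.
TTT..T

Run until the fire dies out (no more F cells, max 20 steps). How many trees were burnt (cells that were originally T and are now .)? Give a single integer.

Step 1: +4 fires, +2 burnt (F count now 4)
Step 2: +8 fires, +4 burnt (F count now 8)
Step 3: +3 fires, +8 burnt (F count now 3)
Step 4: +2 fires, +3 burnt (F count now 2)
Step 5: +1 fires, +2 burnt (F count now 1)
Step 6: +1 fires, +1 burnt (F count now 1)
Step 7: +0 fires, +1 burnt (F count now 0)
Fire out after step 7
Initially T: 20, now '.': 29
Total burnt (originally-T cells now '.'): 19

Answer: 19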